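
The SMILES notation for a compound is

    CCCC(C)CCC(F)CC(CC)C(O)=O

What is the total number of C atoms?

13

Count every carbon token in the SMILES (each C, including those in ring-closure positions and inside branches).
Carbon count: 13.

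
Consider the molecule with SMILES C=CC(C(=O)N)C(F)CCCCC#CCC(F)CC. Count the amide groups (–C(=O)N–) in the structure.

The amide motif appears at heavy-atom position 4 in the SMILES.
Other groups present: 1 alkene, 1 alkyne.
Amide count: 1.

1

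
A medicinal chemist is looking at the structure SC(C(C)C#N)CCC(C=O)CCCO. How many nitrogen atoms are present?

Scan the SMILES for N atoms (remember two-letter symbols like Cl and Br are single atoms).
Nitrogen count: 1.

1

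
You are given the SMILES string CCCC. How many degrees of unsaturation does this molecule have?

Molecular formula: C4H10.
DoU = (2C + 2 + N − H − X) / 2, where X is the halogen count and O/S are ignored.
    = (2·4 + 2 + 0 − 10 − 0) / 2 = 0 / 2 = 0.

0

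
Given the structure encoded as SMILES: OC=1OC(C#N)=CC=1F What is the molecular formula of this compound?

C5H2FNO2

Walk through each heavy atom and fill implicit hydrogens from standard valence (C 4, N 3, O 2, S 2, halogen 1):
  atom 1: O, bond orders sum to 1 (valence 2) → 1 H
  atom 2: C, bond orders sum to 4 (valence 4) → 0 H
  atom 3: O, bond orders sum to 2 (valence 2) → 0 H
  atom 4: C, bond orders sum to 4 (valence 4) → 0 H
  atom 5: C, bond orders sum to 4 (valence 4) → 0 H
  atom 6: N, bond orders sum to 3 (valence 3) → 0 H
  atom 7: C, bond orders sum to 3 (valence 4) → 1 H
  atom 8: C, bond orders sum to 4 (valence 4) → 0 H
  atom 9: F (halogen, monovalent) → 0 H
Totals → C:5, H:2, F:1, N:1, O:2.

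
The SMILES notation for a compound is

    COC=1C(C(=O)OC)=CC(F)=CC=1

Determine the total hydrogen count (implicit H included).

Walk through each heavy atom and fill implicit hydrogens from standard valence (C 4, N 3, O 2, S 2, halogen 1):
  atom 1: C, bond orders sum to 1 (valence 4) → 3 H
  atom 2: O, bond orders sum to 2 (valence 2) → 0 H
  atom 3: C, bond orders sum to 4 (valence 4) → 0 H
  atom 4: C, bond orders sum to 4 (valence 4) → 0 H
  atom 5: C, bond orders sum to 4 (valence 4) → 0 H
  atom 6: O, bond orders sum to 2 (valence 2) → 0 H
  atom 7: O, bond orders sum to 2 (valence 2) → 0 H
  atom 8: C, bond orders sum to 1 (valence 4) → 3 H
  atom 9: C, bond orders sum to 3 (valence 4) → 1 H
  atom 10: C, bond orders sum to 4 (valence 4) → 0 H
  atom 11: F (halogen, monovalent) → 0 H
  atom 12: C, bond orders sum to 3 (valence 4) → 1 H
  atom 13: C, bond orders sum to 3 (valence 4) → 1 H
Total hydrogens: 9.

9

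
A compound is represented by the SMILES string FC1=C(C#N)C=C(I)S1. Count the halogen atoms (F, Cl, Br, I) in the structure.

2

Halogen atoms appear at heavy-atom positions 1, 8 (1×F, 1×I).
Other groups present: 1 nitrile.
Halogen count: 2.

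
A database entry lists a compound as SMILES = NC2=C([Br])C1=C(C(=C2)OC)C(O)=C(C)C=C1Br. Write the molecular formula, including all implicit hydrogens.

Walk through each heavy atom and fill implicit hydrogens from standard valence (C 4, N 3, O 2, S 2, halogen 1):
  atom 1: N, bond orders sum to 1 (valence 3) → 2 H
  atom 2: C, bond orders sum to 4 (valence 4) → 0 H
  atom 3: C, bond orders sum to 4 (valence 4) → 0 H
  atom 4: Br with explicit H count 0
  atom 5: C, bond orders sum to 4 (valence 4) → 0 H
  atom 6: C, bond orders sum to 4 (valence 4) → 0 H
  atom 7: C, bond orders sum to 4 (valence 4) → 0 H
  atom 8: C, bond orders sum to 3 (valence 4) → 1 H
  atom 9: O, bond orders sum to 2 (valence 2) → 0 H
  atom 10: C, bond orders sum to 1 (valence 4) → 3 H
  atom 11: C, bond orders sum to 4 (valence 4) → 0 H
  atom 12: O, bond orders sum to 1 (valence 2) → 1 H
  atom 13: C, bond orders sum to 4 (valence 4) → 0 H
  atom 14: C, bond orders sum to 1 (valence 4) → 3 H
  atom 15: C, bond orders sum to 3 (valence 4) → 1 H
  atom 16: C, bond orders sum to 4 (valence 4) → 0 H
  atom 17: Br (halogen, monovalent) → 0 H
Totals → C:12, H:11, Br:2, N:1, O:2.
In Hill order: C12H11Br2NO2.

C12H11Br2NO2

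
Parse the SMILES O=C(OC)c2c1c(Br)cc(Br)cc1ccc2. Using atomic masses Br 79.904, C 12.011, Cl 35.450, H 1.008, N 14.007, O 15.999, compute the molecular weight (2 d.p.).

First, the molecular formula is C12H8Br2O2 (counting implicit H from valence).
  Br: 2 × 79.904 = 159.808
  C: 12 × 12.011 = 144.132
  H: 8 × 1.008 = 8.064
  O: 2 × 15.999 = 31.998
Sum: 2×79.904 + 12×12.011 + 8×1.008 + 2×15.999 = 344.002 → 344.00 g/mol.

344.00 g/mol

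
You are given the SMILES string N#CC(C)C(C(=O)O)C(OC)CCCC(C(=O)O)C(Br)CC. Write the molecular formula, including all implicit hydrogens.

Walk through each heavy atom and fill implicit hydrogens from standard valence (C 4, N 3, O 2, S 2, halogen 1):
  atom 1: N, bond orders sum to 3 (valence 3) → 0 H
  atom 2: C, bond orders sum to 4 (valence 4) → 0 H
  atom 3: C, bond orders sum to 3 (valence 4) → 1 H
  atom 4: C, bond orders sum to 1 (valence 4) → 3 H
  atom 5: C, bond orders sum to 3 (valence 4) → 1 H
  atom 6: C, bond orders sum to 4 (valence 4) → 0 H
  atom 7: O, bond orders sum to 2 (valence 2) → 0 H
  atom 8: O, bond orders sum to 1 (valence 2) → 1 H
  atom 9: C, bond orders sum to 3 (valence 4) → 1 H
  atom 10: O, bond orders sum to 2 (valence 2) → 0 H
  atom 11: C, bond orders sum to 1 (valence 4) → 3 H
  atom 12: C, bond orders sum to 2 (valence 4) → 2 H
  atom 13: C, bond orders sum to 2 (valence 4) → 2 H
  atom 14: C, bond orders sum to 2 (valence 4) → 2 H
  atom 15: C, bond orders sum to 3 (valence 4) → 1 H
  atom 16: C, bond orders sum to 4 (valence 4) → 0 H
  atom 17: O, bond orders sum to 2 (valence 2) → 0 H
  atom 18: O, bond orders sum to 1 (valence 2) → 1 H
  atom 19: C, bond orders sum to 3 (valence 4) → 1 H
  atom 20: Br (halogen, monovalent) → 0 H
  atom 21: C, bond orders sum to 2 (valence 4) → 2 H
  atom 22: C, bond orders sum to 1 (valence 4) → 3 H
Totals → C:15, H:24, Br:1, N:1, O:5.

C15H24BrNO5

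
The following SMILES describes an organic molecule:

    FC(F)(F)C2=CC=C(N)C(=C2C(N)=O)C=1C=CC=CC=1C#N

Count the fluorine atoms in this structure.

3

Scan the SMILES for F atoms (remember two-letter symbols like Cl and Br are single atoms).
Fluorine count: 3.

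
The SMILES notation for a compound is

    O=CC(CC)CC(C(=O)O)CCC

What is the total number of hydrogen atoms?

Walk through each heavy atom and fill implicit hydrogens from standard valence (C 4, N 3, O 2, S 2, halogen 1):
  atom 1: O, bond orders sum to 2 (valence 2) → 0 H
  atom 2: C, bond orders sum to 3 (valence 4) → 1 H
  atom 3: C, bond orders sum to 3 (valence 4) → 1 H
  atom 4: C, bond orders sum to 2 (valence 4) → 2 H
  atom 5: C, bond orders sum to 1 (valence 4) → 3 H
  atom 6: C, bond orders sum to 2 (valence 4) → 2 H
  atom 7: C, bond orders sum to 3 (valence 4) → 1 H
  atom 8: C, bond orders sum to 4 (valence 4) → 0 H
  atom 9: O, bond orders sum to 2 (valence 2) → 0 H
  atom 10: O, bond orders sum to 1 (valence 2) → 1 H
  atom 11: C, bond orders sum to 2 (valence 4) → 2 H
  atom 12: C, bond orders sum to 2 (valence 4) → 2 H
  atom 13: C, bond orders sum to 1 (valence 4) → 3 H
Total hydrogens: 18.

18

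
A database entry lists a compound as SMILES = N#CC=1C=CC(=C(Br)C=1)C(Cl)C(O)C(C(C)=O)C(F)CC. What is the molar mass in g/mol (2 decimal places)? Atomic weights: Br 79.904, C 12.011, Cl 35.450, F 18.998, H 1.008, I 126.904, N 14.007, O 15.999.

376.65 g/mol

First, the molecular formula is C15H16BrClFNO2 (counting implicit H from valence).
  Br: 1 × 79.904 = 79.904
  C: 15 × 12.011 = 180.165
  Cl: 1 × 35.450 = 35.450
  F: 1 × 18.998 = 18.998
  H: 16 × 1.008 = 16.128
  N: 1 × 14.007 = 14.007
  O: 2 × 15.999 = 31.998
Sum: 1×79.904 + 15×12.011 + 1×35.450 + 1×18.998 + 16×1.008 + 1×14.007 + 2×15.999 = 376.650 → 376.65 g/mol.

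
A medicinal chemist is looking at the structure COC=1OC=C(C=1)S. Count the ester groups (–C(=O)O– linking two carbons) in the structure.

Scan the SMILES for the ester motif — none present.
Groups that are present: 1 ether, 1 thiol.

0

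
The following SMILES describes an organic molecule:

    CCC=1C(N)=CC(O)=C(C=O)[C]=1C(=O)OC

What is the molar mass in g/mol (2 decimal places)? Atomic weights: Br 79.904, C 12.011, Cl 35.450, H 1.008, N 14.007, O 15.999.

First, the molecular formula is C11H13NO4 (counting implicit H from valence).
  C: 11 × 12.011 = 132.121
  H: 13 × 1.008 = 13.104
  N: 1 × 14.007 = 14.007
  O: 4 × 15.999 = 63.996
Sum: 11×12.011 + 13×1.008 + 1×14.007 + 4×15.999 = 223.228 → 223.23 g/mol.

223.23 g/mol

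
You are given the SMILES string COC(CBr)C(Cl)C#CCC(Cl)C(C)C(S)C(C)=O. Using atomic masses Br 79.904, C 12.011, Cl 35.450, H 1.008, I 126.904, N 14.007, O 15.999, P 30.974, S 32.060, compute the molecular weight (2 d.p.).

First, the molecular formula is C13H19BrCl2O2S (counting implicit H from valence).
  Br: 1 × 79.904 = 79.904
  C: 13 × 12.011 = 156.143
  Cl: 2 × 35.450 = 70.900
  H: 19 × 1.008 = 19.152
  O: 2 × 15.999 = 31.998
  S: 1 × 32.060 = 32.060
Sum: 1×79.904 + 13×12.011 + 2×35.450 + 19×1.008 + 2×15.999 + 1×32.060 = 390.157 → 390.16 g/mol.

390.16 g/mol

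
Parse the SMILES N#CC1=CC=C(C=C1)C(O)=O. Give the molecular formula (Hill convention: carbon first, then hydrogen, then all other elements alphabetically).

C8H5NO2

Walk through each heavy atom and fill implicit hydrogens from standard valence (C 4, N 3, O 2, S 2, halogen 1):
  atom 1: N, bond orders sum to 3 (valence 3) → 0 H
  atom 2: C, bond orders sum to 4 (valence 4) → 0 H
  atom 3: C, bond orders sum to 4 (valence 4) → 0 H
  atom 4: C, bond orders sum to 3 (valence 4) → 1 H
  atom 5: C, bond orders sum to 3 (valence 4) → 1 H
  atom 6: C, bond orders sum to 4 (valence 4) → 0 H
  atom 7: C, bond orders sum to 3 (valence 4) → 1 H
  atom 8: C, bond orders sum to 3 (valence 4) → 1 H
  atom 9: C, bond orders sum to 4 (valence 4) → 0 H
  atom 10: O, bond orders sum to 1 (valence 2) → 1 H
  atom 11: O, bond orders sum to 2 (valence 2) → 0 H
Totals → C:8, H:5, N:1, O:2.
In Hill order: C8H5NO2.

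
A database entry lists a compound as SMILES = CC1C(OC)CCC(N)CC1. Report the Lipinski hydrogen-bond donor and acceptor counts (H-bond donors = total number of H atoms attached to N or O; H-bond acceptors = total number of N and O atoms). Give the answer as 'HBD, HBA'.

Donors: find every N or O and count the H atoms it carries.
  atom 4 (O): bond orders sum to 2 → 0 H
  atom 9 (N): bond orders sum to 1 → 2 H
Lipinski HBD = 2.
Acceptors: N atoms = 1, O atoms = 1 → HBA = 2.

2, 2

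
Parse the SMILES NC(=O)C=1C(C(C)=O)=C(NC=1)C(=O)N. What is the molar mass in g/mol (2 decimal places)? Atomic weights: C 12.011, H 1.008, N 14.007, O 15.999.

195.18 g/mol

First, the molecular formula is C8H9N3O3 (counting implicit H from valence).
  C: 8 × 12.011 = 96.088
  H: 9 × 1.008 = 9.072
  N: 3 × 14.007 = 42.021
  O: 3 × 15.999 = 47.997
Sum: 8×12.011 + 9×1.008 + 3×14.007 + 3×15.999 = 195.178 → 195.18 g/mol.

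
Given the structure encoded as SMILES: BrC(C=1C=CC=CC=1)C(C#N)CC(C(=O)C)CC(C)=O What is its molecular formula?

Walk through each heavy atom and fill implicit hydrogens from standard valence (C 4, N 3, O 2, S 2, halogen 1):
  atom 1: Br (halogen, monovalent) → 0 H
  atom 2: C, bond orders sum to 3 (valence 4) → 1 H
  atom 3: C, bond orders sum to 4 (valence 4) → 0 H
  atom 4: C, bond orders sum to 3 (valence 4) → 1 H
  atom 5: C, bond orders sum to 3 (valence 4) → 1 H
  atom 6: C, bond orders sum to 3 (valence 4) → 1 H
  atom 7: C, bond orders sum to 3 (valence 4) → 1 H
  atom 8: C, bond orders sum to 3 (valence 4) → 1 H
  atom 9: C, bond orders sum to 3 (valence 4) → 1 H
  atom 10: C, bond orders sum to 4 (valence 4) → 0 H
  atom 11: N, bond orders sum to 3 (valence 3) → 0 H
  atom 12: C, bond orders sum to 2 (valence 4) → 2 H
  atom 13: C, bond orders sum to 3 (valence 4) → 1 H
  atom 14: C, bond orders sum to 4 (valence 4) → 0 H
  atom 15: O, bond orders sum to 2 (valence 2) → 0 H
  atom 16: C, bond orders sum to 1 (valence 4) → 3 H
  atom 17: C, bond orders sum to 2 (valence 4) → 2 H
  atom 18: C, bond orders sum to 4 (valence 4) → 0 H
  atom 19: C, bond orders sum to 1 (valence 4) → 3 H
  atom 20: O, bond orders sum to 2 (valence 2) → 0 H
Totals → C:16, H:18, Br:1, N:1, O:2.

C16H18BrNO2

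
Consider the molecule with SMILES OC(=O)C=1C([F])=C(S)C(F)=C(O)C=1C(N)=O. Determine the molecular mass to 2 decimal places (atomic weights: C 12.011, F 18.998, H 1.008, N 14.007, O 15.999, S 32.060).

249.19 g/mol

First, the molecular formula is C8H5F2NO4S (counting implicit H from valence).
  C: 8 × 12.011 = 96.088
  F: 2 × 18.998 = 37.996
  H: 5 × 1.008 = 5.040
  N: 1 × 14.007 = 14.007
  O: 4 × 15.999 = 63.996
  S: 1 × 32.060 = 32.060
Sum: 8×12.011 + 2×18.998 + 5×1.008 + 1×14.007 + 4×15.999 + 1×32.060 = 249.187 → 249.19 g/mol.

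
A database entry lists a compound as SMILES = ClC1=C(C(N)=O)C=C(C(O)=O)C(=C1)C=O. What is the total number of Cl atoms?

Scan the SMILES for Cl atoms (remember two-letter symbols like Cl and Br are single atoms).
Chlorine count: 1.

1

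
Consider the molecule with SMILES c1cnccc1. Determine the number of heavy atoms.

Every atom symbol written in the SMILES (organic subset) is one heavy atom; implicit H are not written.
Heavy atoms by element → C:5, N:1.
Total: 6.

6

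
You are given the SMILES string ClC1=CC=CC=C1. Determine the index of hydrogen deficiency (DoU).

Molecular formula: C6H5Cl.
DoU = (2C + 2 + N − H − X) / 2, where X is the halogen count and O/S are ignored.
    = (2·6 + 2 + 0 − 5 − 1) / 2 = 8 / 2 = 4.

4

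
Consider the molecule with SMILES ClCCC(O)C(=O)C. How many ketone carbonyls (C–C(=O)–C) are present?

1

The ketone motif appears at heavy-atom position 6 in the SMILES.
Other groups present: 1 hydroxyl.
Ketone count: 1.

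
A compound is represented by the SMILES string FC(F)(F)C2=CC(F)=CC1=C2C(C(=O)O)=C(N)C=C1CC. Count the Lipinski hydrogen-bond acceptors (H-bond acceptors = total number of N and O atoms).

N atoms: 1; O atoms: 2.
Lipinski HBA = 1 + 2 = 3.

3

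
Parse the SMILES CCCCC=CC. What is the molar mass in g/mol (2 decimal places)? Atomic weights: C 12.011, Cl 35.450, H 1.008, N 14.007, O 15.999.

98.19 g/mol

First, the molecular formula is C7H14 (counting implicit H from valence).
  C: 7 × 12.011 = 84.077
  H: 14 × 1.008 = 14.112
Sum: 7×12.011 + 14×1.008 = 98.189 → 98.19 g/mol.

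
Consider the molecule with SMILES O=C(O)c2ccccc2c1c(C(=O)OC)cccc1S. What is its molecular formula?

C15H12O4S

Walk through each heavy atom and fill implicit hydrogens from standard valence (C 4, N 3, O 2, S 2, halogen 1); for lowercase aromatic atoms, an aromatic c carries 1 H when it has two neighbours and 0 H with three, and aromatic n carries 0 H:
  atom 1: O, bond orders sum to 2 (valence 2) → 0 H
  atom 2: C, bond orders sum to 4 (valence 4) → 0 H
  atom 3: O, bond orders sum to 1 (valence 2) → 1 H
  atom 4: aromatic c, 3 neighbours → 0 H
  atom 5: aromatic c, 2 neighbours → 1 H
  atom 6: aromatic c, 2 neighbours → 1 H
  atom 7: aromatic c, 2 neighbours → 1 H
  atom 8: aromatic c, 2 neighbours → 1 H
  atom 9: aromatic c, 3 neighbours → 0 H
  atom 10: aromatic c, 3 neighbours → 0 H
  atom 11: aromatic c, 3 neighbours → 0 H
  atom 12: C, bond orders sum to 4 (valence 4) → 0 H
  atom 13: O, bond orders sum to 2 (valence 2) → 0 H
  atom 14: O, bond orders sum to 2 (valence 2) → 0 H
  atom 15: C, bond orders sum to 1 (valence 4) → 3 H
  atom 16: aromatic c, 2 neighbours → 1 H
  atom 17: aromatic c, 2 neighbours → 1 H
  atom 18: aromatic c, 2 neighbours → 1 H
  atom 19: aromatic c, 3 neighbours → 0 H
  atom 20: S, bond orders sum to 1 (valence 2) → 1 H
Totals → C:15, H:12, O:4, S:1.
In Hill order: C15H12O4S.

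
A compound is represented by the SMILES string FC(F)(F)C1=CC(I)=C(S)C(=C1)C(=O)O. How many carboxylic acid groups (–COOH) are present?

The carboxylic acid motif appears at heavy-atom position 13 in the SMILES.
Other groups present: 1 thiol.
Carboxylic acid count: 1.

1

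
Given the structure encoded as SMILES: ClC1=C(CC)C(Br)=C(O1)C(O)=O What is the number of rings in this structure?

1

In SMILES, each pair of matching ring-closure digits denotes one ring-closing bond; the number of such bonds equals the number of independent rings.
Ring-closure bonds here: 1.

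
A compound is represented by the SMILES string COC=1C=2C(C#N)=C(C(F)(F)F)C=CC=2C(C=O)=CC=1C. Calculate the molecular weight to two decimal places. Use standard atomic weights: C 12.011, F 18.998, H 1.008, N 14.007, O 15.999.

293.24 g/mol

First, the molecular formula is C15H10F3NO2 (counting implicit H from valence).
  C: 15 × 12.011 = 180.165
  F: 3 × 18.998 = 56.994
  H: 10 × 1.008 = 10.080
  N: 1 × 14.007 = 14.007
  O: 2 × 15.999 = 31.998
Sum: 15×12.011 + 3×18.998 + 10×1.008 + 1×14.007 + 2×15.999 = 293.244 → 293.24 g/mol.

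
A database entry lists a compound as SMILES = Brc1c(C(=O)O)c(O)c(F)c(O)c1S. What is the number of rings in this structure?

In SMILES, each pair of matching ring-closure digits denotes one ring-closing bond; the number of such bonds equals the number of independent rings.
Ring-closure bonds here: 1.

1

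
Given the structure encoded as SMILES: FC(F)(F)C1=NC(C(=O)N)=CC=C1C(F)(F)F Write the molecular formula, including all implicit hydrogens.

Walk through each heavy atom and fill implicit hydrogens from standard valence (C 4, N 3, O 2, S 2, halogen 1):
  atom 1: F (halogen, monovalent) → 0 H
  atom 2: C, bond orders sum to 4 (valence 4) → 0 H
  atom 3: F (halogen, monovalent) → 0 H
  atom 4: F (halogen, monovalent) → 0 H
  atom 5: C, bond orders sum to 4 (valence 4) → 0 H
  atom 6: N, bond orders sum to 3 (valence 3) → 0 H
  atom 7: C, bond orders sum to 4 (valence 4) → 0 H
  atom 8: C, bond orders sum to 4 (valence 4) → 0 H
  atom 9: O, bond orders sum to 2 (valence 2) → 0 H
  atom 10: N, bond orders sum to 1 (valence 3) → 2 H
  atom 11: C, bond orders sum to 3 (valence 4) → 1 H
  atom 12: C, bond orders sum to 3 (valence 4) → 1 H
  atom 13: C, bond orders sum to 4 (valence 4) → 0 H
  atom 14: C, bond orders sum to 4 (valence 4) → 0 H
  atom 15: F (halogen, monovalent) → 0 H
  atom 16: F (halogen, monovalent) → 0 H
  atom 17: F (halogen, monovalent) → 0 H
Totals → C:8, H:4, F:6, N:2, O:1.

C8H4F6N2O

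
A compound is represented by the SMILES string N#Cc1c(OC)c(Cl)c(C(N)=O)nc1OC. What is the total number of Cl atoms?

Scan the SMILES for Cl atoms (remember two-letter symbols like Cl and Br are single atoms).
Chlorine count: 1.

1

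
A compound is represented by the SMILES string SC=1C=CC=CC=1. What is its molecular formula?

C6H6S

Walk through each heavy atom and fill implicit hydrogens from standard valence (C 4, N 3, O 2, S 2, halogen 1):
  atom 1: S, bond orders sum to 1 (valence 2) → 1 H
  atom 2: C, bond orders sum to 4 (valence 4) → 0 H
  atom 3: C, bond orders sum to 3 (valence 4) → 1 H
  atom 4: C, bond orders sum to 3 (valence 4) → 1 H
  atom 5: C, bond orders sum to 3 (valence 4) → 1 H
  atom 6: C, bond orders sum to 3 (valence 4) → 1 H
  atom 7: C, bond orders sum to 3 (valence 4) → 1 H
Totals → C:6, H:6, S:1.
In Hill order: C6H6S.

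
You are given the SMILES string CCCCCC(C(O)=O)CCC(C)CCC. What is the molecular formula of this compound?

Walk through each heavy atom and fill implicit hydrogens from standard valence (C 4, N 3, O 2, S 2, halogen 1):
  atom 1: C, bond orders sum to 1 (valence 4) → 3 H
  atom 2: C, bond orders sum to 2 (valence 4) → 2 H
  atom 3: C, bond orders sum to 2 (valence 4) → 2 H
  atom 4: C, bond orders sum to 2 (valence 4) → 2 H
  atom 5: C, bond orders sum to 2 (valence 4) → 2 H
  atom 6: C, bond orders sum to 3 (valence 4) → 1 H
  atom 7: C, bond orders sum to 4 (valence 4) → 0 H
  atom 8: O, bond orders sum to 1 (valence 2) → 1 H
  atom 9: O, bond orders sum to 2 (valence 2) → 0 H
  atom 10: C, bond orders sum to 2 (valence 4) → 2 H
  atom 11: C, bond orders sum to 2 (valence 4) → 2 H
  atom 12: C, bond orders sum to 3 (valence 4) → 1 H
  atom 13: C, bond orders sum to 1 (valence 4) → 3 H
  atom 14: C, bond orders sum to 2 (valence 4) → 2 H
  atom 15: C, bond orders sum to 2 (valence 4) → 2 H
  atom 16: C, bond orders sum to 1 (valence 4) → 3 H
Totals → C:14, H:28, O:2.
In Hill order: C14H28O2.

C14H28O2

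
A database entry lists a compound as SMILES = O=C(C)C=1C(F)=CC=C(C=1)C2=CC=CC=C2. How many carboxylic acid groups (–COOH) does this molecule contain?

Scan the SMILES for the carboxylic acid motif — none present.
Groups that are present: 1 ketone.

0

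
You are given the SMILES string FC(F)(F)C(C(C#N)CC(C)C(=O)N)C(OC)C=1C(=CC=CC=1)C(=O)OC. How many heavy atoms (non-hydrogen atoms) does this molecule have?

Every atom symbol written in the SMILES (organic subset) is one heavy atom; implicit H are not written.
Heavy atoms by element → C:18, F:3, N:2, O:4.
Total: 27.

27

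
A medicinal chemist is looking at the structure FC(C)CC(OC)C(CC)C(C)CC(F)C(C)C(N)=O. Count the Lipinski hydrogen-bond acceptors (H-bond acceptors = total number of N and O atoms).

3

N atoms: 1; O atoms: 2.
Lipinski HBA = 1 + 2 = 3.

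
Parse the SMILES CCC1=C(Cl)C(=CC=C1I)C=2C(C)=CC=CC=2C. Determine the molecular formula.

C16H16ClI

Walk through each heavy atom and fill implicit hydrogens from standard valence (C 4, N 3, O 2, S 2, halogen 1):
  atom 1: C, bond orders sum to 1 (valence 4) → 3 H
  atom 2: C, bond orders sum to 2 (valence 4) → 2 H
  atom 3: C, bond orders sum to 4 (valence 4) → 0 H
  atom 4: C, bond orders sum to 4 (valence 4) → 0 H
  atom 5: Cl (halogen, monovalent) → 0 H
  atom 6: C, bond orders sum to 4 (valence 4) → 0 H
  atom 7: C, bond orders sum to 3 (valence 4) → 1 H
  atom 8: C, bond orders sum to 3 (valence 4) → 1 H
  atom 9: C, bond orders sum to 4 (valence 4) → 0 H
  atom 10: I (halogen, monovalent) → 0 H
  atom 11: C, bond orders sum to 4 (valence 4) → 0 H
  atom 12: C, bond orders sum to 4 (valence 4) → 0 H
  atom 13: C, bond orders sum to 1 (valence 4) → 3 H
  atom 14: C, bond orders sum to 3 (valence 4) → 1 H
  atom 15: C, bond orders sum to 3 (valence 4) → 1 H
  atom 16: C, bond orders sum to 3 (valence 4) → 1 H
  atom 17: C, bond orders sum to 4 (valence 4) → 0 H
  atom 18: C, bond orders sum to 1 (valence 4) → 3 H
Totals → C:16, H:16, Cl:1, I:1.
In Hill order: C16H16ClI.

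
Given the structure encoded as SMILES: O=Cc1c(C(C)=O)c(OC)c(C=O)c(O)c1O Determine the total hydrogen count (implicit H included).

10

Walk through each heavy atom and fill implicit hydrogens from standard valence (C 4, N 3, O 2, S 2, halogen 1); for lowercase aromatic atoms, an aromatic c carries 1 H when it has two neighbours and 0 H with three, and aromatic n carries 0 H:
  atom 1: O, bond orders sum to 2 (valence 2) → 0 H
  atom 2: C, bond orders sum to 3 (valence 4) → 1 H
  atom 3: aromatic c, 3 neighbours → 0 H
  atom 4: aromatic c, 3 neighbours → 0 H
  atom 5: C, bond orders sum to 4 (valence 4) → 0 H
  atom 6: C, bond orders sum to 1 (valence 4) → 3 H
  atom 7: O, bond orders sum to 2 (valence 2) → 0 H
  atom 8: aromatic c, 3 neighbours → 0 H
  atom 9: O, bond orders sum to 2 (valence 2) → 0 H
  atom 10: C, bond orders sum to 1 (valence 4) → 3 H
  atom 11: aromatic c, 3 neighbours → 0 H
  atom 12: C, bond orders sum to 3 (valence 4) → 1 H
  atom 13: O, bond orders sum to 2 (valence 2) → 0 H
  atom 14: aromatic c, 3 neighbours → 0 H
  atom 15: O, bond orders sum to 1 (valence 2) → 1 H
  atom 16: aromatic c, 3 neighbours → 0 H
  atom 17: O, bond orders sum to 1 (valence 2) → 1 H
Total hydrogens: 10.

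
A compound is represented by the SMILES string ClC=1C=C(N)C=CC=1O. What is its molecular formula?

Walk through each heavy atom and fill implicit hydrogens from standard valence (C 4, N 3, O 2, S 2, halogen 1):
  atom 1: Cl (halogen, monovalent) → 0 H
  atom 2: C, bond orders sum to 4 (valence 4) → 0 H
  atom 3: C, bond orders sum to 3 (valence 4) → 1 H
  atom 4: C, bond orders sum to 4 (valence 4) → 0 H
  atom 5: N, bond orders sum to 1 (valence 3) → 2 H
  atom 6: C, bond orders sum to 3 (valence 4) → 1 H
  atom 7: C, bond orders sum to 3 (valence 4) → 1 H
  atom 8: C, bond orders sum to 4 (valence 4) → 0 H
  atom 9: O, bond orders sum to 1 (valence 2) → 1 H
Totals → C:6, H:6, Cl:1, N:1, O:1.
In Hill order: C6H6ClNO.

C6H6ClNO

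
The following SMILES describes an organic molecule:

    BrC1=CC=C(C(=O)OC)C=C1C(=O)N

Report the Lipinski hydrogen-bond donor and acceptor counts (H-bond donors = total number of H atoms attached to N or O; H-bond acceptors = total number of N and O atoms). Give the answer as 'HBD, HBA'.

2, 4

Donors: find every N or O and count the H atoms it carries.
  atom 7 (O): bond orders sum to 2 → 0 H
  atom 8 (O): bond orders sum to 2 → 0 H
  atom 13 (O): bond orders sum to 2 → 0 H
  atom 14 (N): bond orders sum to 1 → 2 H
Lipinski HBD = 2.
Acceptors: N atoms = 1, O atoms = 3 → HBA = 4.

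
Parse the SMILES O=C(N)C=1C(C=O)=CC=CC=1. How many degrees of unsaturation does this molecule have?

Degree of unsaturation = (number of rings) + (number of π bonds).
Ring closures in the SMILES: 1.
π bonds: 5 double bonds (each 1 DoU) → 5 DoU from unsaturation.
Total DoU = 1 + 5 = 6.

6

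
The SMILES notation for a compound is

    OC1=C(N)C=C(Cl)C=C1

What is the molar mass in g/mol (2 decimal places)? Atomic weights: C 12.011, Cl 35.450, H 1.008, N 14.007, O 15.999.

143.57 g/mol

First, the molecular formula is C6H6ClNO (counting implicit H from valence).
  C: 6 × 12.011 = 72.066
  Cl: 1 × 35.450 = 35.450
  H: 6 × 1.008 = 6.048
  N: 1 × 14.007 = 14.007
  O: 1 × 15.999 = 15.999
Sum: 6×12.011 + 1×35.450 + 6×1.008 + 1×14.007 + 1×15.999 = 143.570 → 143.57 g/mol.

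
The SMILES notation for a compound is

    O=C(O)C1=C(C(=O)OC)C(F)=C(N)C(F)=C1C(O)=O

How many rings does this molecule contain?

In SMILES, each pair of matching ring-closure digits denotes one ring-closing bond; the number of such bonds equals the number of independent rings.
Ring-closure bonds here: 1.

1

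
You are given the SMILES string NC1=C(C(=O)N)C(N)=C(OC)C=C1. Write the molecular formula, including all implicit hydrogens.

Walk through each heavy atom and fill implicit hydrogens from standard valence (C 4, N 3, O 2, S 2, halogen 1):
  atom 1: N, bond orders sum to 1 (valence 3) → 2 H
  atom 2: C, bond orders sum to 4 (valence 4) → 0 H
  atom 3: C, bond orders sum to 4 (valence 4) → 0 H
  atom 4: C, bond orders sum to 4 (valence 4) → 0 H
  atom 5: O, bond orders sum to 2 (valence 2) → 0 H
  atom 6: N, bond orders sum to 1 (valence 3) → 2 H
  atom 7: C, bond orders sum to 4 (valence 4) → 0 H
  atom 8: N, bond orders sum to 1 (valence 3) → 2 H
  atom 9: C, bond orders sum to 4 (valence 4) → 0 H
  atom 10: O, bond orders sum to 2 (valence 2) → 0 H
  atom 11: C, bond orders sum to 1 (valence 4) → 3 H
  atom 12: C, bond orders sum to 3 (valence 4) → 1 H
  atom 13: C, bond orders sum to 3 (valence 4) → 1 H
Totals → C:8, H:11, N:3, O:2.

C8H11N3O2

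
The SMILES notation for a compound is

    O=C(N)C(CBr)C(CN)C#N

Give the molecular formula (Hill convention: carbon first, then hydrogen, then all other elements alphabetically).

Walk through each heavy atom and fill implicit hydrogens from standard valence (C 4, N 3, O 2, S 2, halogen 1):
  atom 1: O, bond orders sum to 2 (valence 2) → 0 H
  atom 2: C, bond orders sum to 4 (valence 4) → 0 H
  atom 3: N, bond orders sum to 1 (valence 3) → 2 H
  atom 4: C, bond orders sum to 3 (valence 4) → 1 H
  atom 5: C, bond orders sum to 2 (valence 4) → 2 H
  atom 6: Br (halogen, monovalent) → 0 H
  atom 7: C, bond orders sum to 3 (valence 4) → 1 H
  atom 8: C, bond orders sum to 2 (valence 4) → 2 H
  atom 9: N, bond orders sum to 1 (valence 3) → 2 H
  atom 10: C, bond orders sum to 4 (valence 4) → 0 H
  atom 11: N, bond orders sum to 3 (valence 3) → 0 H
Totals → C:6, H:10, Br:1, N:3, O:1.

C6H10BrN3O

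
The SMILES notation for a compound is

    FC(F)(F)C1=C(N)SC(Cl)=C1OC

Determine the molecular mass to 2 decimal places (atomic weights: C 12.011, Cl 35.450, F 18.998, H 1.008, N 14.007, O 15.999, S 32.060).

231.62 g/mol

First, the molecular formula is C6H5ClF3NOS (counting implicit H from valence).
  C: 6 × 12.011 = 72.066
  Cl: 1 × 35.450 = 35.450
  F: 3 × 18.998 = 56.994
  H: 5 × 1.008 = 5.040
  N: 1 × 14.007 = 14.007
  O: 1 × 15.999 = 15.999
  S: 1 × 32.060 = 32.060
Sum: 6×12.011 + 1×35.450 + 3×18.998 + 5×1.008 + 1×14.007 + 1×15.999 + 1×32.060 = 231.616 → 231.62 g/mol.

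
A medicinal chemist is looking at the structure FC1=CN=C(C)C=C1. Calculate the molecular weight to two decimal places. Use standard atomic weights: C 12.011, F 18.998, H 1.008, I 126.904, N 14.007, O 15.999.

111.12 g/mol

First, the molecular formula is C6H6FN (counting implicit H from valence).
  C: 6 × 12.011 = 72.066
  F: 1 × 18.998 = 18.998
  H: 6 × 1.008 = 6.048
  N: 1 × 14.007 = 14.007
Sum: 6×12.011 + 1×18.998 + 6×1.008 + 1×14.007 = 111.119 → 111.12 g/mol.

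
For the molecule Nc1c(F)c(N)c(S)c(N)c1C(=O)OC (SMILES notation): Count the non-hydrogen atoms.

15

Every atom symbol written in the SMILES (organic subset) is one heavy atom; implicit H are not written.
Heavy atoms by element → C:8, F:1, N:3, O:2, S:1.
Total: 15.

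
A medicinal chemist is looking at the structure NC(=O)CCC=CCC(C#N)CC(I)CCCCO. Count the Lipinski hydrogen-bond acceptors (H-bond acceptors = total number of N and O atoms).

N atoms: 2; O atoms: 2.
Lipinski HBA = 2 + 2 = 4.

4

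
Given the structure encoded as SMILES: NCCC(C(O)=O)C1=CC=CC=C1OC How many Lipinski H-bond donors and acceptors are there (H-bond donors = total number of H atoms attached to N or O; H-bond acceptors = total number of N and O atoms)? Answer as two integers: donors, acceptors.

Donors: find every N or O and count the H atoms it carries.
  atom 1 (N): bond orders sum to 1 → 2 H
  atom 6 (O): bond orders sum to 1 → 1 H
  atom 7 (O): bond orders sum to 2 → 0 H
  atom 14 (O): bond orders sum to 2 → 0 H
Lipinski HBD = 3.
Acceptors: N atoms = 1, O atoms = 3 → HBA = 4.

3, 4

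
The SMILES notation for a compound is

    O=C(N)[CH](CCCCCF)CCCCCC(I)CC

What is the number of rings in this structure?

0

In SMILES, each pair of matching ring-closure digits denotes one ring-closing bond; the number of such bonds equals the number of independent rings.
Ring-closure bonds here: 0.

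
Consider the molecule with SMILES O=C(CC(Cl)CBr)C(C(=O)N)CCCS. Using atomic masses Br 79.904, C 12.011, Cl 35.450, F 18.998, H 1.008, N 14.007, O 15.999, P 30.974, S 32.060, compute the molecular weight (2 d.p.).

316.64 g/mol

First, the molecular formula is C9H15BrClNO2S (counting implicit H from valence).
  Br: 1 × 79.904 = 79.904
  C: 9 × 12.011 = 108.099
  Cl: 1 × 35.450 = 35.450
  H: 15 × 1.008 = 15.120
  N: 1 × 14.007 = 14.007
  O: 2 × 15.999 = 31.998
  S: 1 × 32.060 = 32.060
Sum: 1×79.904 + 9×12.011 + 1×35.450 + 15×1.008 + 1×14.007 + 2×15.999 + 1×32.060 = 316.638 → 316.64 g/mol.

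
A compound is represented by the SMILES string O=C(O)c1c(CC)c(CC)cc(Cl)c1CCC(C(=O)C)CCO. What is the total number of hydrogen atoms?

Walk through each heavy atom and fill implicit hydrogens from standard valence (C 4, N 3, O 2, S 2, halogen 1); for lowercase aromatic atoms, an aromatic c carries 1 H when it has two neighbours and 0 H with three, and aromatic n carries 0 H:
  atom 1: O, bond orders sum to 2 (valence 2) → 0 H
  atom 2: C, bond orders sum to 4 (valence 4) → 0 H
  atom 3: O, bond orders sum to 1 (valence 2) → 1 H
  atom 4: aromatic c, 3 neighbours → 0 H
  atom 5: aromatic c, 3 neighbours → 0 H
  atom 6: C, bond orders sum to 2 (valence 4) → 2 H
  atom 7: C, bond orders sum to 1 (valence 4) → 3 H
  atom 8: aromatic c, 3 neighbours → 0 H
  atom 9: C, bond orders sum to 2 (valence 4) → 2 H
  atom 10: C, bond orders sum to 1 (valence 4) → 3 H
  atom 11: aromatic c, 2 neighbours → 1 H
  atom 12: aromatic c, 3 neighbours → 0 H
  atom 13: Cl (halogen, monovalent) → 0 H
  atom 14: aromatic c, 3 neighbours → 0 H
  atom 15: C, bond orders sum to 2 (valence 4) → 2 H
  atom 16: C, bond orders sum to 2 (valence 4) → 2 H
  atom 17: C, bond orders sum to 3 (valence 4) → 1 H
  atom 18: C, bond orders sum to 4 (valence 4) → 0 H
  atom 19: O, bond orders sum to 2 (valence 2) → 0 H
  atom 20: C, bond orders sum to 1 (valence 4) → 3 H
  atom 21: C, bond orders sum to 2 (valence 4) → 2 H
  atom 22: C, bond orders sum to 2 (valence 4) → 2 H
  atom 23: O, bond orders sum to 1 (valence 2) → 1 H
Total hydrogens: 25.

25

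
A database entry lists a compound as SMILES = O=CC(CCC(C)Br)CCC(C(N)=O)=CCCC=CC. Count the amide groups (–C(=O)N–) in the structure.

1

The amide motif appears at heavy-atom position 12 in the SMILES.
Other groups present: 1 aldehyde, 2 alkene.
Amide count: 1.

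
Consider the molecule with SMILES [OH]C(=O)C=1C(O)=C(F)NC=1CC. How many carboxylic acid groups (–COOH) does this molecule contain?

1

The carboxylic acid motif appears at heavy-atom position 2 in the SMILES.
Other groups present: 1 hydroxyl.
Carboxylic acid count: 1.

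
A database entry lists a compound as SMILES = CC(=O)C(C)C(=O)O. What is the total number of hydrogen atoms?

8

Walk through each heavy atom and fill implicit hydrogens from standard valence (C 4, N 3, O 2, S 2, halogen 1):
  atom 1: C, bond orders sum to 1 (valence 4) → 3 H
  atom 2: C, bond orders sum to 4 (valence 4) → 0 H
  atom 3: O, bond orders sum to 2 (valence 2) → 0 H
  atom 4: C, bond orders sum to 3 (valence 4) → 1 H
  atom 5: C, bond orders sum to 1 (valence 4) → 3 H
  atom 6: C, bond orders sum to 4 (valence 4) → 0 H
  atom 7: O, bond orders sum to 2 (valence 2) → 0 H
  atom 8: O, bond orders sum to 1 (valence 2) → 1 H
Total hydrogens: 8.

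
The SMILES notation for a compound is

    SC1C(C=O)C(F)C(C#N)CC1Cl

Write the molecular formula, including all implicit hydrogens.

Walk through each heavy atom and fill implicit hydrogens from standard valence (C 4, N 3, O 2, S 2, halogen 1):
  atom 1: S, bond orders sum to 1 (valence 2) → 1 H
  atom 2: C, bond orders sum to 3 (valence 4) → 1 H
  atom 3: C, bond orders sum to 3 (valence 4) → 1 H
  atom 4: C, bond orders sum to 3 (valence 4) → 1 H
  atom 5: O, bond orders sum to 2 (valence 2) → 0 H
  atom 6: C, bond orders sum to 3 (valence 4) → 1 H
  atom 7: F (halogen, monovalent) → 0 H
  atom 8: C, bond orders sum to 3 (valence 4) → 1 H
  atom 9: C, bond orders sum to 4 (valence 4) → 0 H
  atom 10: N, bond orders sum to 3 (valence 3) → 0 H
  atom 11: C, bond orders sum to 2 (valence 4) → 2 H
  atom 12: C, bond orders sum to 3 (valence 4) → 1 H
  atom 13: Cl (halogen, monovalent) → 0 H
Totals → C:8, H:9, Cl:1, F:1, N:1, O:1, S:1.

C8H9ClFNOS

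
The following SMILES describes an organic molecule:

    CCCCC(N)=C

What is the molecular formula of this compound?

C6H13N

Walk through each heavy atom and fill implicit hydrogens from standard valence (C 4, N 3, O 2, S 2, halogen 1):
  atom 1: C, bond orders sum to 1 (valence 4) → 3 H
  atom 2: C, bond orders sum to 2 (valence 4) → 2 H
  atom 3: C, bond orders sum to 2 (valence 4) → 2 H
  atom 4: C, bond orders sum to 2 (valence 4) → 2 H
  atom 5: C, bond orders sum to 4 (valence 4) → 0 H
  atom 6: N, bond orders sum to 1 (valence 3) → 2 H
  atom 7: C, bond orders sum to 2 (valence 4) → 2 H
Totals → C:6, H:13, N:1.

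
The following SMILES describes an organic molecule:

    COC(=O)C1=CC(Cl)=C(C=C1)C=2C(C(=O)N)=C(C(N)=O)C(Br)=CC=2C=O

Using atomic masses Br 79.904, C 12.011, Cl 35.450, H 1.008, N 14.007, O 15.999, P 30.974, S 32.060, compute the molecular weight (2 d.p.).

439.65 g/mol

First, the molecular formula is C17H12BrClN2O5 (counting implicit H from valence).
  Br: 1 × 79.904 = 79.904
  C: 17 × 12.011 = 204.187
  Cl: 1 × 35.450 = 35.450
  H: 12 × 1.008 = 12.096
  N: 2 × 14.007 = 28.014
  O: 5 × 15.999 = 79.995
Sum: 1×79.904 + 17×12.011 + 1×35.450 + 12×1.008 + 2×14.007 + 5×15.999 = 439.646 → 439.65 g/mol.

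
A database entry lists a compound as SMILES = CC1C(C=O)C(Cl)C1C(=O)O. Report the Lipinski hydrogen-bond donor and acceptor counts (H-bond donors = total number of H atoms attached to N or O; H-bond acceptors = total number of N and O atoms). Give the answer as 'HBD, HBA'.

1, 3

Donors: find every N or O and count the H atoms it carries.
  atom 5 (O): bond orders sum to 2 → 0 H
  atom 10 (O): bond orders sum to 2 → 0 H
  atom 11 (O): bond orders sum to 1 → 1 H
Lipinski HBD = 1.
Acceptors: N atoms = 0, O atoms = 3 → HBA = 3.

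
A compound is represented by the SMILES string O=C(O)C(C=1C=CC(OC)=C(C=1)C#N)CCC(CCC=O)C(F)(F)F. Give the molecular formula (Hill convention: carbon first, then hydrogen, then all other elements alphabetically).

Walk through each heavy atom and fill implicit hydrogens from standard valence (C 4, N 3, O 2, S 2, halogen 1):
  atom 1: O, bond orders sum to 2 (valence 2) → 0 H
  atom 2: C, bond orders sum to 4 (valence 4) → 0 H
  atom 3: O, bond orders sum to 1 (valence 2) → 1 H
  atom 4: C, bond orders sum to 3 (valence 4) → 1 H
  atom 5: C, bond orders sum to 4 (valence 4) → 0 H
  atom 6: C, bond orders sum to 3 (valence 4) → 1 H
  atom 7: C, bond orders sum to 3 (valence 4) → 1 H
  atom 8: C, bond orders sum to 4 (valence 4) → 0 H
  atom 9: O, bond orders sum to 2 (valence 2) → 0 H
  atom 10: C, bond orders sum to 1 (valence 4) → 3 H
  atom 11: C, bond orders sum to 4 (valence 4) → 0 H
  atom 12: C, bond orders sum to 3 (valence 4) → 1 H
  atom 13: C, bond orders sum to 4 (valence 4) → 0 H
  atom 14: N, bond orders sum to 3 (valence 3) → 0 H
  atom 15: C, bond orders sum to 2 (valence 4) → 2 H
  atom 16: C, bond orders sum to 2 (valence 4) → 2 H
  atom 17: C, bond orders sum to 3 (valence 4) → 1 H
  atom 18: C, bond orders sum to 2 (valence 4) → 2 H
  atom 19: C, bond orders sum to 2 (valence 4) → 2 H
  atom 20: C, bond orders sum to 3 (valence 4) → 1 H
  atom 21: O, bond orders sum to 2 (valence 2) → 0 H
  atom 22: C, bond orders sum to 4 (valence 4) → 0 H
  atom 23: F (halogen, monovalent) → 0 H
  atom 24: F (halogen, monovalent) → 0 H
  atom 25: F (halogen, monovalent) → 0 H
Totals → C:17, H:18, F:3, N:1, O:4.

C17H18F3NO4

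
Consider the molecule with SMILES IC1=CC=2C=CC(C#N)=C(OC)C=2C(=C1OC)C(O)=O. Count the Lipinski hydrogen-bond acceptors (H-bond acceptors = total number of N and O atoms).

5

N atoms: 1; O atoms: 4.
Lipinski HBA = 1 + 4 = 5.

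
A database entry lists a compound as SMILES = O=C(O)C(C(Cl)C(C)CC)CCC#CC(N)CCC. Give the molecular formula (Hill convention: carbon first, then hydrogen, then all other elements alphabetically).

Walk through each heavy atom and fill implicit hydrogens from standard valence (C 4, N 3, O 2, S 2, halogen 1):
  atom 1: O, bond orders sum to 2 (valence 2) → 0 H
  atom 2: C, bond orders sum to 4 (valence 4) → 0 H
  atom 3: O, bond orders sum to 1 (valence 2) → 1 H
  atom 4: C, bond orders sum to 3 (valence 4) → 1 H
  atom 5: C, bond orders sum to 3 (valence 4) → 1 H
  atom 6: Cl (halogen, monovalent) → 0 H
  atom 7: C, bond orders sum to 3 (valence 4) → 1 H
  atom 8: C, bond orders sum to 1 (valence 4) → 3 H
  atom 9: C, bond orders sum to 2 (valence 4) → 2 H
  atom 10: C, bond orders sum to 1 (valence 4) → 3 H
  atom 11: C, bond orders sum to 2 (valence 4) → 2 H
  atom 12: C, bond orders sum to 2 (valence 4) → 2 H
  atom 13: C, bond orders sum to 4 (valence 4) → 0 H
  atom 14: C, bond orders sum to 4 (valence 4) → 0 H
  atom 15: C, bond orders sum to 3 (valence 4) → 1 H
  atom 16: N, bond orders sum to 1 (valence 3) → 2 H
  atom 17: C, bond orders sum to 2 (valence 4) → 2 H
  atom 18: C, bond orders sum to 2 (valence 4) → 2 H
  atom 19: C, bond orders sum to 1 (valence 4) → 3 H
Totals → C:15, H:26, Cl:1, N:1, O:2.
In Hill order: C15H26ClNO2.

C15H26ClNO2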